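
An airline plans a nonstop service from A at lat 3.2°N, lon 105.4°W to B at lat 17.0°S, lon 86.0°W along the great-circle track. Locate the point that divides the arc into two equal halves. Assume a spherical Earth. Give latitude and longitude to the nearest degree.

The haversine formula gives a central angle δ ≈ 0.486 rad (27.8°) between the endpoints.
Interpolate at f = 1/2 with slerp weights a = sin((1−f)δ)/sin δ ≈ 0.515, b = sin(fδ)/sin δ ≈ 0.515.
p = a·p₁ + b·p₂ ≈ (-0.102, -0.987, -0.122); φ = arcsin(p_z) ≈ -7.00°, λ = atan2(p_y, p_x) ≈ -95.91°.

≈ lat 7°S, lon 96°W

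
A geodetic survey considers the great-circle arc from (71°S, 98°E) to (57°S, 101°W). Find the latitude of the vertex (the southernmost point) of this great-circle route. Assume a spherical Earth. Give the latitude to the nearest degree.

≈ 86°S

The great circle lies in the plane with unit normal n̂ = (p₁ × p₂)/|p₁ × p₂|.
Here n̂_z ≈ +0.074; the vertex latitude is φ_max = arccos|n̂_z| ≈ 85.8°.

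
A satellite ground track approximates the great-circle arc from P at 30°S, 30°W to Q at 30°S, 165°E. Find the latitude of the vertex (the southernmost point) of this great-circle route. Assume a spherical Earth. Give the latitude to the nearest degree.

The great circle lies in the plane with unit normal n̂ = (p₁ × p₂)/|p₁ × p₂|.
Here n̂_z ≈ -0.221; the vertex latitude is φ_max = arccos|n̂_z| ≈ 77.3°.

≈ 77°S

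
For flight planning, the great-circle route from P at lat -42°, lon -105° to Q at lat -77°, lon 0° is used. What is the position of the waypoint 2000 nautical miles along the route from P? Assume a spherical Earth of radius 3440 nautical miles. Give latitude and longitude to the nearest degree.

≈ lat -72°, lon -76°

Write both endpoints as unit vectors p₁, p₂ with components (cos φ cos λ, cos φ sin λ, sin φ).
The central angle between the endpoints is δ = arccos(p₁·p₂) ≈ 0.916 rad (52.5°). The total great-circle distance is δ·R ≈ 0.916 × 3440 ≈ 3152 nmi, so the target fraction is f = 2000/3152 ≈ 0.634.
Interpolate at f ≈ 0.634 with slerp weights a = sin((1−f)δ)/sin δ ≈ 0.414, b = sin(fδ)/sin δ ≈ 0.692.
p = a·p₁ + b·p₂ ≈ (0.076, -0.297, -0.952); φ = arcsin(p_z) ≈ -72.12°, λ = atan2(p_y, p_x) ≈ -75.66°.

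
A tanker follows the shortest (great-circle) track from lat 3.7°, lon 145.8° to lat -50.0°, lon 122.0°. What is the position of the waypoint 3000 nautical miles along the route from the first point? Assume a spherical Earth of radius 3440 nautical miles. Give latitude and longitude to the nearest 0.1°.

Write both endpoints as unit vectors p₁, p₂ with components (cos φ cos λ, cos φ sin λ, sin φ).
The central angle between the endpoints is δ = arccos(p₁·p₂) ≈ 1.003 rad (57.5°). The total great-circle distance is δ·R ≈ 1.003 × 3440 ≈ 3452 nmi, so the target fraction is f = 3000/3452 ≈ 0.869.
Interpolate at f ≈ 0.869 with slerp weights a = sin((1−f)δ)/sin δ ≈ 0.155, b = sin(fδ)/sin δ ≈ 0.908.
p = a·p₁ + b·p₂ ≈ (-0.437, 0.582, -0.686); φ = arcsin(p_z) ≈ -43.28°, λ = atan2(p_y, p_x) ≈ 126.93°.

≈ lat -43.3°, lon 126.9°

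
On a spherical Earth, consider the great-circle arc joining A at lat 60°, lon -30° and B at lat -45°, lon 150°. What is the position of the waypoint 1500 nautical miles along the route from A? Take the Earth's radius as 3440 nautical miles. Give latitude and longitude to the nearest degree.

The haversine formula gives a central angle δ ≈ 2.880 rad (165.0°) between the endpoints. The total great-circle distance is δ·R ≈ 2.880 × 3440 ≈ 9906 nmi, so the target fraction is f = 1500/9906 ≈ 0.151.
Interpolate at f ≈ 0.151 with slerp weights a = sin((1−f)δ)/sin δ ≈ 2.483, b = sin(fδ)/sin δ ≈ 1.632.
p = a·p₁ + b·p₂ ≈ (0.076, -0.044, 0.996); φ = arcsin(p_z) ≈ 84.98°, λ = atan2(p_y, p_x) ≈ -30.00°.

≈ lat 85°, lon -30°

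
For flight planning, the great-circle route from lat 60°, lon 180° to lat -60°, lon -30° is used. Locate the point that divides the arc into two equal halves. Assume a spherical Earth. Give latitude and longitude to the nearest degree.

≈ lat 0°, lon -105°

Convert each endpoint to a unit vector on the sphere (x = cos φ cos λ, y = cos φ sin λ, z = sin φ).
The central angle between the endpoints is δ = arccos(p₁·p₂) ≈ 2.882 rad (165.1°).
Interpolate at f = 1/2 with slerp weights a = sin((1−f)δ)/sin δ ≈ 3.864, b = sin(fδ)/sin δ ≈ 3.864.
p = a·p₁ + b·p₂ ≈ (-0.259, -0.966, 0.000); φ = arcsin(p_z) ≈ 0.00°, λ = atan2(p_y, p_x) ≈ -105.00°.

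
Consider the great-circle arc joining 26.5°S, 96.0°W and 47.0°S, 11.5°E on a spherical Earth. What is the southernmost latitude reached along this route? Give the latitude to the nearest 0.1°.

The great circle lies in the plane with unit normal n̂ = (p₁ × p₂)/|p₁ × p₂|.
Here n̂_z ≈ +0.588; the vertex latitude is φ_max = arccos|n̂_z| ≈ 54.0°.
Check via Clairaut: cos φ_max = |cos φ₁| · sin C = cos(26.5°)·sin(138.9°) ≈ 0.588, again giving ≈ 54.0°.

≈ 54.0°S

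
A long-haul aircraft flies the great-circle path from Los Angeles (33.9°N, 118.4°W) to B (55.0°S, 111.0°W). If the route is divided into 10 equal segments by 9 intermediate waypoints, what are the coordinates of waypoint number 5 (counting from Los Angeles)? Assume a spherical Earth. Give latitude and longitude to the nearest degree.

≈ (11°S, 115°W)

Write both endpoints as unit vectors p₁, p₂ with components (cos φ cos λ, cos φ sin λ, sin φ).
The central angle between the endpoints is δ = arccos(p₁·p₂) ≈ 1.556 rad (89.1°).
Interpolate at f = 5/10 with slerp weights a = sin((1−f)δ)/sin δ ≈ 0.702, b = sin(fδ)/sin δ ≈ 0.702.
p = a·p₁ + b·p₂ ≈ (-0.421, -0.888, -0.183); φ = arcsin(p_z) ≈ -10.57°, λ = atan2(p_y, p_x) ≈ -115.38°.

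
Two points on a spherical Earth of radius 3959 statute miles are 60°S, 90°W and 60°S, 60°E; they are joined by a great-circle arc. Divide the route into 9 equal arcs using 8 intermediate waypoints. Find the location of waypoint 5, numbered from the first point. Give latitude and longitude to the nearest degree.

≈ 81°S, 6°E

Convert each endpoint to a unit vector on the sphere (x = cos φ cos λ, y = cos φ sin λ, z = sin φ).
The central angle between the endpoints is δ = arccos(p₁·p₂) ≈ 1.008 rad (57.8°).
Interpolate at f = 5/9 with slerp weights a = sin((1−f)δ)/sin δ ≈ 0.512, b = sin(fδ)/sin δ ≈ 0.628.
p = a·p₁ + b·p₂ ≈ (0.157, 0.016, -0.987); φ = arcsin(p_z) ≈ -80.92°, λ = atan2(p_y, p_x) ≈ 5.77°.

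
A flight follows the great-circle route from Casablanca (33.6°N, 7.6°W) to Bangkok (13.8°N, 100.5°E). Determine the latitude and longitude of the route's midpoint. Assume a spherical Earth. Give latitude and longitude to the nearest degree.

≈ 37°N, 52°E

Convert each endpoint to a unit vector on the sphere (x = cos φ cos λ, y = cos φ sin λ, z = sin φ).
The central angle between the endpoints is δ = arccos(p₁·p₂) ≈ 1.690 rad (96.9°).
Interpolate at f = 1/2 with slerp weights a = sin((1−f)δ)/sin δ ≈ 0.753, b = sin(fδ)/sin δ ≈ 0.753.
p = a·p₁ + b·p₂ ≈ (0.489, 0.636, 0.597); φ = arcsin(p_z) ≈ 36.63°, λ = atan2(p_y, p_x) ≈ 52.48°.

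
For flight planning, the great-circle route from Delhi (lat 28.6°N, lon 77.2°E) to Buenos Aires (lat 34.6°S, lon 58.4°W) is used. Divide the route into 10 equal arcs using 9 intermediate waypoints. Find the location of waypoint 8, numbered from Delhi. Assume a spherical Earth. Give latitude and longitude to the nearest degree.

≈ lat 28°S, lon 26°W

Convert each endpoint to a unit vector on the sphere (x = cos φ cos λ, y = cos φ sin λ, z = sin φ).
The central angle between the endpoints is δ = arccos(p₁·p₂) ≈ 2.479 rad (142.0°).
Interpolate at f = 8/10 with slerp weights a = sin((1−f)δ)/sin δ ≈ 0.773, b = sin(fδ)/sin δ ≈ 1.489.
p = a·p₁ + b·p₂ ≈ (0.792, -0.382, -0.475); φ = arcsin(p_z) ≈ -28.39°, λ = atan2(p_y, p_x) ≈ -25.74°.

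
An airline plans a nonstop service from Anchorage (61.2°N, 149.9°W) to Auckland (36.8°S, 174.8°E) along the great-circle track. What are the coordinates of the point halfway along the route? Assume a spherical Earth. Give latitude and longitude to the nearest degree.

≈ 13°N, 172°W

Write both endpoints as unit vectors p₁, p₂ with components (cos φ cos λ, cos φ sin λ, sin φ).
The central angle between the endpoints is δ = arccos(p₁·p₂) ≈ 1.782 rad (102.1°).
Interpolate at f = 1/2 with slerp weights a = sin((1−f)δ)/sin δ ≈ 0.796, b = sin(fδ)/sin δ ≈ 0.796.
p = a·p₁ + b·p₂ ≈ (-0.966, -0.134, 0.221); φ = arcsin(p_z) ≈ 12.74°, λ = atan2(p_y, p_x) ≈ -172.07°.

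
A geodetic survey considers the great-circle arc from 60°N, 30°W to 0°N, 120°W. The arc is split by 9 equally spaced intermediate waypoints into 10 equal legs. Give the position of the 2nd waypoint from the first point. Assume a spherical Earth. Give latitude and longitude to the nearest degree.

≈ 55°N, 63°W

Convert each endpoint to a unit vector on the sphere (x = cos φ cos λ, y = cos φ sin λ, z = sin φ).
The central angle between the endpoints is δ = arccos(p₁·p₂) ≈ 1.571 rad (90.0°).
Interpolate at f = 2/10 with slerp weights a = sin((1−f)δ)/sin δ ≈ 0.951, b = sin(fδ)/sin δ ≈ 0.309.
p = a·p₁ + b·p₂ ≈ (0.257, -0.505, 0.824); φ = arcsin(p_z) ≈ 55.45°, λ = atan2(p_y, p_x) ≈ -63.02°.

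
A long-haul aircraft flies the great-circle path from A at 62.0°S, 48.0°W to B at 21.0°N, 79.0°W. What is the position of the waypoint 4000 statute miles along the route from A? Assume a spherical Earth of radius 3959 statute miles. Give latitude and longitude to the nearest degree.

≈ 7°S, 72°W

Write both endpoints as unit vectors p₁, p₂ with components (cos φ cos λ, cos φ sin λ, sin φ).
The central angle between the endpoints is δ = arccos(p₁·p₂) ≈ 1.511 rad (86.6°). The total great-circle distance is δ·R ≈ 1.511 × 3959 ≈ 5984 mi, so the target fraction is f = 4000/5984 ≈ 0.668.
Interpolate at f ≈ 0.668 with slerp weights a = sin((1−f)δ)/sin δ ≈ 0.481, b = sin(fδ)/sin δ ≈ 0.849.
p = a·p₁ + b·p₂ ≈ (0.302, -0.946, -0.121); φ = arcsin(p_z) ≈ -6.94°, λ = atan2(p_y, p_x) ≈ -72.27°.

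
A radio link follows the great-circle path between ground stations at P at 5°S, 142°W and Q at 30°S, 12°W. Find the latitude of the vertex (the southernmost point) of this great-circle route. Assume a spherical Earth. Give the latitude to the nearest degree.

The great circle lies in the plane with unit normal n̂ = (p₁ × p₂)/|p₁ × p₂|.
Here n̂_z ≈ +0.769; the vertex latitude is φ_max = arccos|n̂_z| ≈ 39.8°.
Check via Clairaut: cos φ_max = |cos φ₁| · sin C = cos(5.0°)·sin(129.5°) ≈ 0.769, again giving ≈ 39.8°.

≈ 40°S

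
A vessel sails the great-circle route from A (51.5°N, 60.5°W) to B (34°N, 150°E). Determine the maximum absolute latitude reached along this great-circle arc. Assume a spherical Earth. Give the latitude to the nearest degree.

≈ 75°N

The great circle lies in the plane with unit normal n̂ = (p₁ × p₂)/|p₁ × p₂|.
Here n̂_z ≈ -0.262; the vertex latitude is φ_max = arccos|n̂_z| ≈ 74.8°.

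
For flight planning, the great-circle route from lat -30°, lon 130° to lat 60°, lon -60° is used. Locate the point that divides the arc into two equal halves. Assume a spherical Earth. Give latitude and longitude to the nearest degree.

Convert each endpoint to a unit vector on the sphere (x = cos φ cos λ, y = cos φ sin λ, z = sin φ).
The central angle between the endpoints is δ = arccos(p₁·p₂) ≈ 2.605 rad (149.3°).
Interpolate at f = 1/2 with slerp weights a = sin((1−f)δ)/sin δ ≈ 1.886, b = sin(fδ)/sin δ ≈ 1.886.
p = a·p₁ + b·p₂ ≈ (-0.578, 0.435, 0.690); φ = arcsin(p_z) ≈ 43.66°, λ = atan2(p_y, p_x) ≈ 143.08°.

≈ lat 44°, lon 143°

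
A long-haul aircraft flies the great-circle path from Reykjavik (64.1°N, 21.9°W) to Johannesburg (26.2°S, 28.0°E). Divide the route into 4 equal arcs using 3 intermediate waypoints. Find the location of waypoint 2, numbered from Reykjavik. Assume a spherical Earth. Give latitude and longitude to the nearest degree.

From cos δ = sin φ₁ sin φ₂ + cos φ₁ cos φ₂ cos Δλ, the central angle is δ ≈ 1.716 rad (98.3°).
Interpolate at f = 2/4 with slerp weights a = sin((1−f)δ)/sin δ ≈ 0.765, b = sin(fδ)/sin δ ≈ 0.765.
p = a·p₁ + b·p₂ ≈ (0.916, 0.198, 0.350); φ = arcsin(p_z) ≈ 20.50°, λ = atan2(p_y, p_x) ≈ 12.17°.

≈ 21°N, 12°E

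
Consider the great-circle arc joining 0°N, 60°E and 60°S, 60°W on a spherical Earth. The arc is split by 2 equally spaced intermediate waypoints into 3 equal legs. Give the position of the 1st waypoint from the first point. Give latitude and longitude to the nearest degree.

≈ 31°S, 43°E

Write both endpoints as unit vectors p₁, p₂ with components (cos φ cos λ, cos φ sin λ, sin φ).
The central angle between the endpoints is δ = arccos(p₁·p₂) ≈ 1.823 rad (104.5°).
Interpolate at f = 1/3 with slerp weights a = sin((1−f)δ)/sin δ ≈ 0.968, b = sin(fδ)/sin δ ≈ 0.590.
p = a·p₁ + b·p₂ ≈ (0.632, 0.583, -0.511); φ = arcsin(p_z) ≈ -30.72°, λ = atan2(p_y, p_x) ≈ 42.72°.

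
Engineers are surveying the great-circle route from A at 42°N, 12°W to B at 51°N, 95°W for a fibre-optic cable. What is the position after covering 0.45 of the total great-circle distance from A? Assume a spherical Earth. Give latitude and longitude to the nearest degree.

Write both endpoints as unit vectors p₁, p₂ with components (cos φ cos λ, cos φ sin λ, sin φ).
The central angle between the endpoints is δ = arccos(p₁·p₂) ≈ 0.956 rad (54.8°).
Interpolate at f = 0.45 with slerp weights a = sin((1−f)δ)/sin δ ≈ 0.614, b = sin(fδ)/sin δ ≈ 0.510.
p = a·p₁ + b·p₂ ≈ (0.419, -0.415, 0.808); φ = arcsin(p_z) ≈ 53.88°, λ = atan2(p_y, p_x) ≈ -44.75°.

≈ 54°N, 45°W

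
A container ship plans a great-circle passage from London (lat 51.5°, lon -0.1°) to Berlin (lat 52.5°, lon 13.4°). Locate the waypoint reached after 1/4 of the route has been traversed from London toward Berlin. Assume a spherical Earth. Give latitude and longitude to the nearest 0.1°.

The haversine formula gives a central angle δ ≈ 0.146 rad (8.4°) between the endpoints.
Interpolate at f = 1/4 with slerp weights a = sin((1−f)δ)/sin δ ≈ 0.751, b = sin(fδ)/sin δ ≈ 0.251.
p = a·p₁ + b·p₂ ≈ (0.616, 0.035, 0.787); φ = arcsin(p_z) ≈ 51.89°, λ = atan2(p_y, p_x) ≈ 3.21°.

≈ lat 51.9°, lon 3.2°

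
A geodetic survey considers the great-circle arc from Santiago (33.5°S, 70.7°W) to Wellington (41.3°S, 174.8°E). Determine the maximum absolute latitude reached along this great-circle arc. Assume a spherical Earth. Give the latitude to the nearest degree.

≈ 55°S

The great circle lies in the plane with unit normal n̂ = (p₁ × p₂)/|p₁ × p₂|.
Here n̂_z ≈ -0.573; the vertex latitude is φ_max = arccos|n̂_z| ≈ 55.0°.
Check via Clairaut: cos φ_max = |cos φ₁| · sin C = cos(33.5°)·sin(136.6°) ≈ 0.573, again giving ≈ 55.0°.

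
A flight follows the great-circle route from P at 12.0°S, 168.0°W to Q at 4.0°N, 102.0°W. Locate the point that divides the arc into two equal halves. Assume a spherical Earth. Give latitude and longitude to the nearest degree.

From cos δ = sin φ₁ sin φ₂ + cos φ₁ cos φ₂ cos Δλ, the central angle is δ ≈ 1.178 rad (67.5°).
Interpolate at f = 1/2 with slerp weights a = sin((1−f)δ)/sin δ ≈ 0.601, b = sin(fδ)/sin δ ≈ 0.601.
p = a·p₁ + b·p₂ ≈ (-0.700, -0.709, -0.083); φ = arcsin(p_z) ≈ -4.77°, λ = atan2(p_y, p_x) ≈ -134.63°.

≈ 5°S, 135°W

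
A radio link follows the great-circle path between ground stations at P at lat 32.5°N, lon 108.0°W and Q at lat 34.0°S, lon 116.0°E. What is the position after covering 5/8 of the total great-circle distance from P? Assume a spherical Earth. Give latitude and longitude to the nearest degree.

Convert each endpoint to a unit vector on the sphere (x = cos φ cos λ, y = cos φ sin λ, z = sin φ).
The central angle between the endpoints is δ = arccos(p₁·p₂) ≈ 2.504 rad (143.5°).
Interpolate at f = 5/8 with slerp weights a = sin((1−f)δ)/sin δ ≈ 1.355, b = sin(fδ)/sin δ ≈ 1.679.
p = a·p₁ + b·p₂ ≈ (-0.964, 0.164, -0.211); φ = arcsin(p_z) ≈ -12.18°, λ = atan2(p_y, p_x) ≈ 170.32°.

≈ lat 12°S, lon 170°E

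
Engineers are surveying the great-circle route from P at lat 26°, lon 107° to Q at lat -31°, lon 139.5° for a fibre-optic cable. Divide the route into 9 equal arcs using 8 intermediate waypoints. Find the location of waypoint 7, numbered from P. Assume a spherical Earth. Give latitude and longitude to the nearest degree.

Write both endpoints as unit vectors p₁, p₂ with components (cos φ cos λ, cos φ sin λ, sin φ).
The central angle between the endpoints is δ = arccos(p₁·p₂) ≈ 1.133 rad (64.9°).
Interpolate at f = 7/9 with slerp weights a = sin((1−f)δ)/sin δ ≈ 0.275, b = sin(fδ)/sin δ ≈ 0.852.
p = a·p₁ + b·p₂ ≈ (-0.628, 0.711, -0.318); φ = arcsin(p_z) ≈ -18.55°, λ = atan2(p_y, p_x) ≈ 131.45°.

≈ lat -19°, lon 131°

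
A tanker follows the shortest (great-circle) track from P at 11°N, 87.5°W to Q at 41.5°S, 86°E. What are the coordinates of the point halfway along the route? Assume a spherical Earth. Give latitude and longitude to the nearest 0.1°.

From cos δ = sin φ₁ sin φ₂ + cos φ₁ cos φ₂ cos Δλ, the central angle is δ ≈ 2.600 rad (149.0°).
Interpolate at f = 1/2 with slerp weights a = sin((1−f)δ)/sin δ ≈ 1.869, b = sin(fδ)/sin δ ≈ 1.869.
p = a·p₁ + b·p₂ ≈ (0.178, -0.437, -0.882); φ = arcsin(p_z) ≈ -61.88°, λ = atan2(p_y, p_x) ≈ -67.85°.

≈ 61.9°S, 67.9°W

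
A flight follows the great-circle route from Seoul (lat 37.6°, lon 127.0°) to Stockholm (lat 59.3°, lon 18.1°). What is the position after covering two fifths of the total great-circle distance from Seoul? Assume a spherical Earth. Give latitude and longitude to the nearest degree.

Convert each endpoint to a unit vector on the sphere (x = cos φ cos λ, y = cos φ sin λ, z = sin φ).
The central angle between the endpoints is δ = arccos(p₁·p₂) ≈ 1.166 rad (66.8°).
Interpolate at f = 2/5 with slerp weights a = sin((1−f)δ)/sin δ ≈ 0.701, b = sin(fδ)/sin δ ≈ 0.489.
p = a·p₁ + b·p₂ ≈ (-0.097, 0.521, 0.848); φ = arcsin(p_z) ≈ 58.01°, λ = atan2(p_y, p_x) ≈ 100.51°.

≈ lat 58°, lon 101°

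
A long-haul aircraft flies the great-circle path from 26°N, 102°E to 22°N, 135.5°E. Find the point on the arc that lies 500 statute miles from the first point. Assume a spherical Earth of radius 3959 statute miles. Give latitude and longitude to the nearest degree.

≈ 26°N, 110°E

The haversine formula gives a central angle δ ≈ 0.537 rad (30.8°) between the endpoints. The total great-circle distance is δ·R ≈ 0.537 × 3959 ≈ 2127 mi, so the target fraction is f = 500/2127 ≈ 0.235.
Interpolate at f ≈ 0.235 with slerp weights a = sin((1−f)δ)/sin δ ≈ 0.781, b = sin(fδ)/sin δ ≈ 0.246.
p = a·p₁ + b·p₂ ≈ (-0.309, 0.846, 0.434); φ = arcsin(p_z) ≈ 25.75°, λ = atan2(p_y, p_x) ≈ 110.04°.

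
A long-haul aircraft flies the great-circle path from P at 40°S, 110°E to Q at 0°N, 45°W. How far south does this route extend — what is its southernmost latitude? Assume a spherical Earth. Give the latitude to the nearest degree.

≈ 63°S

The great circle lies in the plane with unit normal n̂ = (p₁ × p₂)/|p₁ × p₂|.
Here n̂_z ≈ -0.450; the vertex latitude is φ_max = arccos|n̂_z| ≈ 63.3°.
Check via Clairaut: cos φ_max = |cos φ₁| · sin C = cos(40.0°)·sin(144.0°) ≈ 0.450, again giving ≈ 63.3°.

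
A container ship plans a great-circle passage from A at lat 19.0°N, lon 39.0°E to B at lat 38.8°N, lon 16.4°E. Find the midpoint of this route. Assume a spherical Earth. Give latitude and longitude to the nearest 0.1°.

≈ lat 29.4°N, lon 28.8°E

The haversine formula gives a central angle δ ≈ 0.486 rad (27.8°) between the endpoints.
Interpolate at f = 1/2 with slerp weights a = sin((1−f)δ)/sin δ ≈ 0.515, b = sin(fδ)/sin δ ≈ 0.515.
p = a·p₁ + b·p₂ ≈ (0.764, 0.420, 0.490); φ = arcsin(p_z) ≈ 29.37°, λ = atan2(p_y, p_x) ≈ 28.80°.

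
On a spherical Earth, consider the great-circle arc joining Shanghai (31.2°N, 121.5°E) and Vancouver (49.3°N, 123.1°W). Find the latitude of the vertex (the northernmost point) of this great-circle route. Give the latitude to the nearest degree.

≈ 59°N

The great circle lies in the plane with unit normal n̂ = (p₁ × p₂)/|p₁ × p₂|.
Here n̂_z ≈ +0.510; the vertex latitude is φ_max = arccos|n̂_z| ≈ 59.3°.
Check via Clairaut: cos φ_max = |cos φ₁| · sin C = cos(31.2°)·sin(36.6°) ≈ 0.510, again giving ≈ 59.3°.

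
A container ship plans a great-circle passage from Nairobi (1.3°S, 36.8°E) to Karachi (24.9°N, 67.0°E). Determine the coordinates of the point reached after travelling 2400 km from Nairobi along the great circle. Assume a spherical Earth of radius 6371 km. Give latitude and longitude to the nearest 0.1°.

From cos δ = sin φ₁ sin φ₂ + cos φ₁ cos φ₂ cos Δλ, the central angle is δ ≈ 0.685 rad (39.3°). The total great-circle distance is δ·R ≈ 0.685 × 6371 ≈ 4367 km, so the target fraction is f = 2400/4367 ≈ 0.550.
Interpolate at f ≈ 0.550 with slerp weights a = sin((1−f)δ)/sin δ ≈ 0.480, b = sin(fδ)/sin δ ≈ 0.581.
p = a·p₁ + b·p₂ ≈ (0.590, 0.773, 0.234); φ = arcsin(p_z) ≈ 13.52°, λ = atan2(p_y, p_x) ≈ 52.63°.

≈ 13.5°N, 52.6°E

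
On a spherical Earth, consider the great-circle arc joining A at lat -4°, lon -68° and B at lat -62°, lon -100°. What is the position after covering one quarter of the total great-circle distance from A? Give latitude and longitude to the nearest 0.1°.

≈ lat -19.0°, lon -72.6°

Convert each endpoint to a unit vector on the sphere (x = cos φ cos λ, y = cos φ sin λ, z = sin φ).
The central angle between the endpoints is δ = arccos(p₁·p₂) ≈ 1.094 rad (62.7°).
Interpolate at f = 1/4 with slerp weights a = sin((1−f)δ)/sin δ ≈ 0.823, b = sin(fδ)/sin δ ≈ 0.304.
p = a·p₁ + b·p₂ ≈ (0.283, -0.902, -0.326); φ = arcsin(p_z) ≈ -19.02°, λ = atan2(p_y, p_x) ≈ -72.59°.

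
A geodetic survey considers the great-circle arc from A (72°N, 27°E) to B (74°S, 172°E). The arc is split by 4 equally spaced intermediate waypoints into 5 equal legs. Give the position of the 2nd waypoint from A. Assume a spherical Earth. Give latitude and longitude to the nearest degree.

The haversine formula gives a central angle δ ≈ 2.962 rad (169.7°) between the endpoints.
Interpolate at f = 2/5 with slerp weights a = sin((1−f)δ)/sin δ ≈ 5.491, b = sin(fδ)/sin δ ≈ 5.198.
p = a·p₁ + b·p₂ ≈ (0.093, 0.970, 0.226); φ = arcsin(p_z) ≈ 13.04°, λ = atan2(p_y, p_x) ≈ 84.52°.

≈ (13°N, 85°E)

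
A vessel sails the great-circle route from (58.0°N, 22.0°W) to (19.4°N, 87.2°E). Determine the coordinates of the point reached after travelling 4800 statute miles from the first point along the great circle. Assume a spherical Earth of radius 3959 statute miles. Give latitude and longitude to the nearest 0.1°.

≈ (31.1°N, 79.1°E)

Convert each endpoint to a unit vector on the sphere (x = cos φ cos λ, y = cos φ sin λ, z = sin φ).
The central angle between the endpoints is δ = arccos(p₁·p₂) ≈ 1.453 rad (83.3°). The total great-circle distance is δ·R ≈ 1.453 × 3959 ≈ 5753 mi, so the target fraction is f = 4800/5753 ≈ 0.834.
Interpolate at f ≈ 0.834 with slerp weights a = sin((1−f)δ)/sin δ ≈ 0.240, b = sin(fδ)/sin δ ≈ 0.943.
p = a·p₁ + b·p₂ ≈ (0.161, 0.841, 0.517); φ = arcsin(p_z) ≈ 31.12°, λ = atan2(p_y, p_x) ≈ 79.13°.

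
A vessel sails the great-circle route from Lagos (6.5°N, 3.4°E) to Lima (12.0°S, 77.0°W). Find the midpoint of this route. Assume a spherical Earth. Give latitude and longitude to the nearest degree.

Write both endpoints as unit vectors p₁, p₂ with components (cos φ cos λ, cos φ sin λ, sin φ).
The central angle between the endpoints is δ = arccos(p₁·p₂) ≈ 1.432 rad (82.0°).
Interpolate at f = 1/2 with slerp weights a = sin((1−f)δ)/sin δ ≈ 0.663, b = sin(fδ)/sin δ ≈ 0.663.
p = a·p₁ + b·p₂ ≈ (0.803, -0.593, -0.063); φ = arcsin(p_z) ≈ -3.60°, λ = atan2(p_y, p_x) ≈ -36.42°.

≈ (4°S, 36°W)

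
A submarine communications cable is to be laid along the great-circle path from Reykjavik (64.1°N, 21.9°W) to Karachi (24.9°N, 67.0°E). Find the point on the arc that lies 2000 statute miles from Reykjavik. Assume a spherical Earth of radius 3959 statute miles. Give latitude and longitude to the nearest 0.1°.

From cos δ = sin φ₁ sin φ₂ + cos φ₁ cos φ₂ cos Δλ, the central angle is δ ≈ 1.174 rad (67.3°). The total great-circle distance is δ·R ≈ 1.174 × 3959 ≈ 4648 mi, so the target fraction is f = 2000/4648 ≈ 0.430.
Interpolate at f ≈ 0.430 with slerp weights a = sin((1−f)δ)/sin δ ≈ 0.672, b = sin(fδ)/sin δ ≈ 0.525.
p = a·p₁ + b·p₂ ≈ (0.458, 0.329, 0.826); φ = arcsin(p_z) ≈ 55.66°, λ = atan2(p_y, p_x) ≈ 35.63°.

≈ 55.7°N, 35.6°E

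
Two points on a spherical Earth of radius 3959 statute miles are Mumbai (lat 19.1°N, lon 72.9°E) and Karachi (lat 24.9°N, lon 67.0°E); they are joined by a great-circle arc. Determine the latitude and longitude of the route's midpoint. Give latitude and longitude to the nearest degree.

≈ lat 22°N, lon 70°E

Convert each endpoint to a unit vector on the sphere (x = cos φ cos λ, y = cos φ sin λ, z = sin φ).
The central angle between the endpoints is δ = arccos(p₁·p₂) ≈ 0.139 rad (8.0°).
Interpolate at f = 1/2 with slerp weights a = sin((1−f)δ)/sin δ ≈ 0.501, b = sin(fδ)/sin δ ≈ 0.501.
p = a·p₁ + b·p₂ ≈ (0.317, 0.871, 0.375); φ = arcsin(p_z) ≈ 22.03°, λ = atan2(p_y, p_x) ≈ 70.01°.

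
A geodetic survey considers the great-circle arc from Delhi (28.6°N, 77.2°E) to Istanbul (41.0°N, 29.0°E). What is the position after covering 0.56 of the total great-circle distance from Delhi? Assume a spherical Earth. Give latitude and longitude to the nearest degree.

Convert each endpoint to a unit vector on the sphere (x = cos φ cos λ, y = cos φ sin λ, z = sin φ).
The central angle between the endpoints is δ = arccos(p₁·p₂) ≈ 0.714 rad (40.9°).
Interpolate at f = 0.56 with slerp weights a = sin((1−f)δ)/sin δ ≈ 0.472, b = sin(fδ)/sin δ ≈ 0.594.
p = a·p₁ + b·p₂ ≈ (0.484, 0.622, 0.616); φ = arcsin(p_z) ≈ 38.02°, λ = atan2(p_y, p_x) ≈ 52.08°.

≈ 38°N, 52°E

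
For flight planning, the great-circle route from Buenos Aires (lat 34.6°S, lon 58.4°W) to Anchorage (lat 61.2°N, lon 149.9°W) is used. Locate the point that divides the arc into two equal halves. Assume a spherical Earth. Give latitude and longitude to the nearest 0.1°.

Write both endpoints as unit vectors p₁, p₂ with components (cos φ cos λ, cos φ sin λ, sin φ).
The central angle between the endpoints is δ = arccos(p₁·p₂) ≈ 2.104 rad (120.5°).
Interpolate at f = 1/2 with slerp weights a = sin((1−f)δ)/sin δ ≈ 1.008, b = sin(fδ)/sin δ ≈ 1.008.
p = a·p₁ + b·p₂ ≈ (0.015, -0.950, 0.311); φ = arcsin(p_z) ≈ 18.12°, λ = atan2(p_y, p_x) ≈ -89.12°.

≈ lat 18.1°N, lon 89.1°W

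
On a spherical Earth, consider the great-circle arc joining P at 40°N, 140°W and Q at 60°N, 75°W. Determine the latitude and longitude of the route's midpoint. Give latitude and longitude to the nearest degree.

≈ 54°N, 115°W

The haversine formula gives a central angle δ ≈ 0.769 rad (44.1°) between the endpoints.
Interpolate at f = 1/2 with slerp weights a = sin((1−f)δ)/sin δ ≈ 0.539, b = sin(fδ)/sin δ ≈ 0.539.
p = a·p₁ + b·p₂ ≈ (-0.247, -0.526, 0.814); φ = arcsin(p_z) ≈ 54.47°, λ = atan2(p_y, p_x) ≈ -115.13°.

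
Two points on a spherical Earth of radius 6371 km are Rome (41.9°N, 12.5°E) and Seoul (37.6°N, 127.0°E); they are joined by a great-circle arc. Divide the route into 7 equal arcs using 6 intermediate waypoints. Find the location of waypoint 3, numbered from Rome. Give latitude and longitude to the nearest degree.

≈ 57°N, 62°E

The haversine formula gives a central angle δ ≈ 1.407 rad (80.6°) between the endpoints.
Interpolate at f = 3/7 with slerp weights a = sin((1−f)δ)/sin δ ≈ 0.730, b = sin(fδ)/sin δ ≈ 0.575.
p = a·p₁ + b·p₂ ≈ (0.256, 0.481, 0.838); φ = arcsin(p_z) ≈ 56.95°, λ = atan2(p_y, p_x) ≈ 61.96°.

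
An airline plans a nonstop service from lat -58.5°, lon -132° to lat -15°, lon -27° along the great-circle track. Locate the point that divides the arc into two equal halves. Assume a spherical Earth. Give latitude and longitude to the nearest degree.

The haversine formula gives a central angle δ ≈ 1.481 rad (84.8°) between the endpoints.
Interpolate at f = 1/2 with slerp weights a = sin((1−f)δ)/sin δ ≈ 0.677, b = sin(fδ)/sin δ ≈ 0.677.
p = a·p₁ + b·p₂ ≈ (0.346, -0.560, -0.753); φ = arcsin(p_z) ≈ -48.83°, λ = atan2(p_y, p_x) ≈ -58.28°.

≈ lat -49°, lon -58°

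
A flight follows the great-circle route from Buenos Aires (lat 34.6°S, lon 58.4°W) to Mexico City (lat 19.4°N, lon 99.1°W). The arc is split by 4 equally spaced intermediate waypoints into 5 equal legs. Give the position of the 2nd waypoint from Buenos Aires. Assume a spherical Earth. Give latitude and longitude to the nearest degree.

≈ lat 14°S, lon 76°W

The haversine formula gives a central angle δ ≈ 1.159 rad (66.4°) between the endpoints.
Interpolate at f = 2/5 with slerp weights a = sin((1−f)δ)/sin δ ≈ 0.699, b = sin(fδ)/sin δ ≈ 0.488.
p = a·p₁ + b·p₂ ≈ (0.229, -0.945, -0.235); φ = arcsin(p_z) ≈ -13.59°, λ = atan2(p_y, p_x) ≈ -76.39°.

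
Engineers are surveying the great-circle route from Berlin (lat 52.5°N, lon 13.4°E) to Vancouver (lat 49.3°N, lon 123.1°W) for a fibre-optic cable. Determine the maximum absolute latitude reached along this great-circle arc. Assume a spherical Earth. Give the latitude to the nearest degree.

≈ 73°N

The great circle lies in the plane with unit normal n̂ = (p₁ × p₂)/|p₁ × p₂|.
Here n̂_z ≈ -0.288; the vertex latitude is φ_max = arccos|n̂_z| ≈ 73.3°.
Check via Clairaut: cos φ_max = |cos φ₁| · sin C = cos(52.5°)·sin(28.2°) ≈ 0.288, again giving ≈ 73.3°.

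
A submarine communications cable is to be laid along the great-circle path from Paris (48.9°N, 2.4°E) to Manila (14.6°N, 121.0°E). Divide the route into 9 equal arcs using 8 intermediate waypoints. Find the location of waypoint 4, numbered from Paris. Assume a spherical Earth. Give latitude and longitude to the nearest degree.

From cos δ = sin φ₁ sin φ₂ + cos φ₁ cos φ₂ cos Δλ, the central angle is δ ≈ 1.686 rad (96.6°).
Interpolate at f = 4/9 with slerp weights a = sin((1−f)δ)/sin δ ≈ 0.811, b = sin(fδ)/sin δ ≈ 0.686.
p = a·p₁ + b·p₂ ≈ (0.191, 0.591, 0.784); φ = arcsin(p_z) ≈ 51.61°, λ = atan2(p_y, p_x) ≈ 72.10°.

≈ 52°N, 72°E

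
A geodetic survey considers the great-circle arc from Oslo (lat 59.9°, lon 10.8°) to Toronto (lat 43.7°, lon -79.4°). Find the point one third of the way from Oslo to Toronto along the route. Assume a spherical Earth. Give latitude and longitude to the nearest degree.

≈ lat 63°, lon -26°

Write both endpoints as unit vectors p₁, p₂ with components (cos φ cos λ, cos φ sin λ, sin φ).
The central angle between the endpoints is δ = arccos(p₁·p₂) ≈ 0.932 rad (53.4°).
Interpolate at f = 1/3 with slerp weights a = sin((1−f)δ)/sin δ ≈ 0.725, b = sin(fδ)/sin δ ≈ 0.381.
p = a·p₁ + b·p₂ ≈ (0.408, -0.202, 0.890); φ = arcsin(p_z) ≈ 62.92°, λ = atan2(p_y, p_x) ≈ -26.40°.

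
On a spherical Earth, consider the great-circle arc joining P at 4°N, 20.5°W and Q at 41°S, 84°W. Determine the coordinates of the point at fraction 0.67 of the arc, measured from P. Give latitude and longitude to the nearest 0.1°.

≈ 29.2°S, 58.1°W

Write both endpoints as unit vectors p₁, p₂ with components (cos φ cos λ, cos φ sin λ, sin φ).
The central angle between the endpoints is δ = arccos(p₁·p₂) ≈ 1.276 rad (73.1°).
Interpolate at f = 0.67 with slerp weights a = sin((1−f)δ)/sin δ ≈ 0.427, b = sin(fδ)/sin δ ≈ 0.789.
p = a·p₁ + b·p₂ ≈ (0.461, -0.741, -0.488); φ = arcsin(p_z) ≈ -29.18°, λ = atan2(p_y, p_x) ≈ -58.10°.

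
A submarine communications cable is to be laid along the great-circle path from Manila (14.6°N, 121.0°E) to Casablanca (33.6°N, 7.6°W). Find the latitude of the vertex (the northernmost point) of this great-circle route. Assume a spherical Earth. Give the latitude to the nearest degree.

≈ 47°N

The great circle lies in the plane with unit normal n̂ = (p₁ × p₂)/|p₁ × p₂|.
Here n̂_z ≈ -0.676; the vertex latitude is φ_max = arccos|n̂_z| ≈ 47.5°.
Check via Clairaut: cos φ_max = |cos φ₁| · sin C = cos(14.6°)·sin(44.3°) ≈ 0.676, again giving ≈ 47.5°.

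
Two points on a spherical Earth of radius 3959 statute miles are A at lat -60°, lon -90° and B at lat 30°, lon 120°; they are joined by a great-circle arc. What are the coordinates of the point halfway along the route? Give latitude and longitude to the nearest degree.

≈ lat -36°, lon 150°

The haversine formula gives a central angle δ ≈ 2.512 rad (143.9°) between the endpoints.
Interpolate at f = 1/2 with slerp weights a = sin((1−f)δ)/sin δ ≈ 1.614, b = sin(fδ)/sin δ ≈ 1.614.
p = a·p₁ + b·p₂ ≈ (-0.699, 0.403, -0.591); φ = arcsin(p_z) ≈ -36.21°, λ = atan2(p_y, p_x) ≈ 150.00°.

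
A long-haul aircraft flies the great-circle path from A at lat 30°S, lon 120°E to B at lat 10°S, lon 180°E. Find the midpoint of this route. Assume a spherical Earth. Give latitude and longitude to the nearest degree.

≈ lat 23°S, lon 152°E

Convert each endpoint to a unit vector on the sphere (x = cos φ cos λ, y = cos φ sin λ, z = sin φ).
The central angle between the endpoints is δ = arccos(p₁·p₂) ≈ 1.032 rad (59.1°).
Interpolate at f = 1/2 with slerp weights a = sin((1−f)δ)/sin δ ≈ 0.575, b = sin(fδ)/sin δ ≈ 0.575.
p = a·p₁ + b·p₂ ≈ (-0.815, 0.431, -0.387); φ = arcsin(p_z) ≈ -22.78°, λ = atan2(p_y, p_x) ≈ 152.12°.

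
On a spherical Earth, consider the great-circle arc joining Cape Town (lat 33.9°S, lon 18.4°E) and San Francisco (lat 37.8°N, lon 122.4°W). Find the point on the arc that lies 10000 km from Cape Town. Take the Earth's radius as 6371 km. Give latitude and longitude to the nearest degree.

≈ lat 15°N, lon 61°W

The haversine formula gives a central angle δ ≈ 2.587 rad (148.2°) between the endpoints. The total great-circle distance is δ·R ≈ 2.587 × 6371 ≈ 16481 km, so the target fraction is f = 10000/16481 ≈ 0.607.
Interpolate at f ≈ 0.607 with slerp weights a = sin((1−f)δ)/sin δ ≈ 1.615, b = sin(fδ)/sin δ ≈ 1.899.
p = a·p₁ + b·p₂ ≈ (0.468, -0.844, 0.263); φ = arcsin(p_z) ≈ 15.24°, λ = atan2(p_y, p_x) ≈ -60.97°.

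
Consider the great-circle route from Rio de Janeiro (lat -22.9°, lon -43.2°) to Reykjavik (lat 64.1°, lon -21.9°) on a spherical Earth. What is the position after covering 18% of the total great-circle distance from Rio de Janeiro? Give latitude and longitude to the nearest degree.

Write both endpoints as unit vectors p₁, p₂ with components (cos φ cos λ, cos φ sin λ, sin φ).
The central angle between the endpoints is δ = arccos(p₁·p₂) ≈ 1.546 rad (88.6°).
Interpolate at f = 0.18 with slerp weights a = sin((1−f)δ)/sin δ ≈ 0.955, b = sin(fδ)/sin δ ≈ 0.275.
p = a·p₁ + b·p₂ ≈ (0.752, -0.647, -0.124); φ = arcsin(p_z) ≈ -7.14°, λ = atan2(p_y, p_x) ≈ -40.68°.

≈ lat -7°, lon -41°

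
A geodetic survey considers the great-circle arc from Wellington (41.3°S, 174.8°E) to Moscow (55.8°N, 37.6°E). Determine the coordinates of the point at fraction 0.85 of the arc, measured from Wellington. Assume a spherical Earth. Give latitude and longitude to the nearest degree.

Write both endpoints as unit vectors p₁, p₂ with components (cos φ cos λ, cos φ sin λ, sin φ).
The central angle between the endpoints is δ = arccos(p₁·p₂) ≈ 2.598 rad (148.8°).
Interpolate at f = 0.85 with slerp weights a = sin((1−f)δ)/sin δ ≈ 0.734, b = sin(fδ)/sin δ ≈ 1.553.
p = a·p₁ + b·p₂ ≈ (0.142, 0.583, 0.800); φ = arcsin(p_z) ≈ 53.14°, λ = atan2(p_y, p_x) ≈ 76.26°.

≈ 53°N, 76°E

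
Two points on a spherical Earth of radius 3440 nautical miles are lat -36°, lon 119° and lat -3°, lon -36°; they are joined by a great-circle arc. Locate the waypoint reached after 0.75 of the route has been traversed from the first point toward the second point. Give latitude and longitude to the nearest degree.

From cos δ = sin φ₁ sin φ₂ + cos φ₁ cos φ₂ cos Δλ, the central angle is δ ≈ 2.348 rad (134.5°).
Interpolate at f = 0.75 with slerp weights a = sin((1−f)δ)/sin δ ≈ 0.777, b = sin(fδ)/sin δ ≈ 1.378.
p = a·p₁ + b·p₂ ≈ (0.808, -0.259, -0.529); φ = arcsin(p_z) ≈ -31.93°, λ = atan2(p_y, p_x) ≈ -17.75°.

≈ lat -32°, lon -18°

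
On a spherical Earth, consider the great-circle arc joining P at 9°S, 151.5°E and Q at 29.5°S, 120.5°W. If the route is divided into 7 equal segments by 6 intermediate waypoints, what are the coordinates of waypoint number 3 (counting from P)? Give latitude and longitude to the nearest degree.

Write both endpoints as unit vectors p₁, p₂ with components (cos φ cos λ, cos φ sin λ, sin φ).
The central angle between the endpoints is δ = arccos(p₁·p₂) ≈ 1.464 rad (83.9°).
Interpolate at f = 3/7 with slerp weights a = sin((1−f)δ)/sin δ ≈ 0.746, b = sin(fδ)/sin δ ≈ 0.590.
p = a·p₁ + b·p₂ ≈ (-0.909, -0.091, -0.407); φ = arcsin(p_z) ≈ -24.04°, λ = atan2(p_y, p_x) ≈ -174.29°.

≈ 24°S, 174°W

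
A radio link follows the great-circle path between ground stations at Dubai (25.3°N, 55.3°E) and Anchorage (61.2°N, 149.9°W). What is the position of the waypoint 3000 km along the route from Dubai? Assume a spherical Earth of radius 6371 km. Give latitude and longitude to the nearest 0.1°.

Write both endpoints as unit vectors p₁, p₂ with components (cos φ cos λ, cos φ sin λ, sin φ).
The central angle between the endpoints is δ = arccos(p₁·p₂) ≈ 1.590 rad (91.1°). The total great-circle distance is δ·R ≈ 1.590 × 6371 ≈ 10132 km, so the target fraction is f = 3000/10132 ≈ 0.296.
Interpolate at f ≈ 0.296 with slerp weights a = sin((1−f)δ)/sin δ ≈ 0.900, b = sin(fδ)/sin δ ≈ 0.454.
p = a·p₁ + b·p₂ ≈ (0.274, 0.559, 0.782); φ = arcsin(p_z) ≈ 51.47°, λ = atan2(p_y, p_x) ≈ 63.89°.

≈ 51.5°N, 63.9°E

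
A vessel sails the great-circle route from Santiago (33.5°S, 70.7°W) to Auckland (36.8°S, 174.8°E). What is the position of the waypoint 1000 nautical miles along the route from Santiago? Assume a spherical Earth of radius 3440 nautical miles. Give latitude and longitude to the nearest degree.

The haversine formula gives a central angle δ ≈ 1.517 rad (86.9°) between the endpoints. The total great-circle distance is δ·R ≈ 1.517 × 3440 ≈ 5219 nmi, so the target fraction is f = 1000/5219 ≈ 0.192.
Interpolate at f ≈ 0.192 with slerp weights a = sin((1−f)δ)/sin δ ≈ 0.943, b = sin(fδ)/sin δ ≈ 0.287.
p = a·p₁ + b·p₂ ≈ (0.031, -0.721, -0.692); φ = arcsin(p_z) ≈ -43.81°, λ = atan2(p_y, p_x) ≈ -87.55°.

≈ (44°S, 88°W)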